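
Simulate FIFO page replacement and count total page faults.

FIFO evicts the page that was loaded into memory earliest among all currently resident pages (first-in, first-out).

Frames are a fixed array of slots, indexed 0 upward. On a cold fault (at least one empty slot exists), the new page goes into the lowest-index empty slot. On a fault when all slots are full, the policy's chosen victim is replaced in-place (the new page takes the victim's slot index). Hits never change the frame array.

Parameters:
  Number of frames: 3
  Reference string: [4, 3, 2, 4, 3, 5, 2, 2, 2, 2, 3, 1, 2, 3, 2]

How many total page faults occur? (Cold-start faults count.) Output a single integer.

Answer: 7

Derivation:
Step 0: ref 4 → FAULT, frames=[4,-,-]
Step 1: ref 3 → FAULT, frames=[4,3,-]
Step 2: ref 2 → FAULT, frames=[4,3,2]
Step 3: ref 4 → HIT, frames=[4,3,2]
Step 4: ref 3 → HIT, frames=[4,3,2]
Step 5: ref 5 → FAULT (evict 4), frames=[5,3,2]
Step 6: ref 2 → HIT, frames=[5,3,2]
Step 7: ref 2 → HIT, frames=[5,3,2]
Step 8: ref 2 → HIT, frames=[5,3,2]
Step 9: ref 2 → HIT, frames=[5,3,2]
Step 10: ref 3 → HIT, frames=[5,3,2]
Step 11: ref 1 → FAULT (evict 3), frames=[5,1,2]
Step 12: ref 2 → HIT, frames=[5,1,2]
Step 13: ref 3 → FAULT (evict 2), frames=[5,1,3]
Step 14: ref 2 → FAULT (evict 5), frames=[2,1,3]
Total faults: 7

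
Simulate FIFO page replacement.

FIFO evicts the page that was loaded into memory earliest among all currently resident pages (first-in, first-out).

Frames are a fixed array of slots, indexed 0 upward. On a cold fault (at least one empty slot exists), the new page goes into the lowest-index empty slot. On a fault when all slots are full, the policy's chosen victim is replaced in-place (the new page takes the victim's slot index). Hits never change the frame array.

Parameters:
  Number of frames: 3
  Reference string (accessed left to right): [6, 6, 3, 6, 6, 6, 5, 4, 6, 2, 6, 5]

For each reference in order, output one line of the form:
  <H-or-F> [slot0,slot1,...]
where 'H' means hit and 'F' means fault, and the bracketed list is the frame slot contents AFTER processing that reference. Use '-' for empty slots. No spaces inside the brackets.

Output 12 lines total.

F [6,-,-]
H [6,-,-]
F [6,3,-]
H [6,3,-]
H [6,3,-]
H [6,3,-]
F [6,3,5]
F [4,3,5]
F [4,6,5]
F [4,6,2]
H [4,6,2]
F [5,6,2]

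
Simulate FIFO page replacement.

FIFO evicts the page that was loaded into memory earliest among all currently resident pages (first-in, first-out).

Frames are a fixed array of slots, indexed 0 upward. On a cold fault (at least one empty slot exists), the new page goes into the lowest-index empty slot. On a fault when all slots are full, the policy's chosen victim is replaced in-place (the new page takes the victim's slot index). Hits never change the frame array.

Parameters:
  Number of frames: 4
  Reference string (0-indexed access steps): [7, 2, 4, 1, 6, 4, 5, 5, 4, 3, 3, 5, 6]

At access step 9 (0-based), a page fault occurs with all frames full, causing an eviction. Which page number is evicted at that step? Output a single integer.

Answer: 4

Derivation:
Step 0: ref 7 -> FAULT, frames=[7,-,-,-]
Step 1: ref 2 -> FAULT, frames=[7,2,-,-]
Step 2: ref 4 -> FAULT, frames=[7,2,4,-]
Step 3: ref 1 -> FAULT, frames=[7,2,4,1]
Step 4: ref 6 -> FAULT, evict 7, frames=[6,2,4,1]
Step 5: ref 4 -> HIT, frames=[6,2,4,1]
Step 6: ref 5 -> FAULT, evict 2, frames=[6,5,4,1]
Step 7: ref 5 -> HIT, frames=[6,5,4,1]
Step 8: ref 4 -> HIT, frames=[6,5,4,1]
Step 9: ref 3 -> FAULT, evict 4, frames=[6,5,3,1]
At step 9: evicted page 4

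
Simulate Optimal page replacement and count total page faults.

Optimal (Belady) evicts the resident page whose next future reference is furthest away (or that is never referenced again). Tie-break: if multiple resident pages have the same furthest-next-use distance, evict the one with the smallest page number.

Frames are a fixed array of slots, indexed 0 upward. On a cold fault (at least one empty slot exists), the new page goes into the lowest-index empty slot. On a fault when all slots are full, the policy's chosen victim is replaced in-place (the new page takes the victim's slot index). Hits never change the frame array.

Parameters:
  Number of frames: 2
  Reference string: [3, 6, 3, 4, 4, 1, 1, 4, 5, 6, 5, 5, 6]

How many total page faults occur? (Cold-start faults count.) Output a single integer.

Step 0: ref 3 → FAULT, frames=[3,-]
Step 1: ref 6 → FAULT, frames=[3,6]
Step 2: ref 3 → HIT, frames=[3,6]
Step 3: ref 4 → FAULT (evict 3), frames=[4,6]
Step 4: ref 4 → HIT, frames=[4,6]
Step 5: ref 1 → FAULT (evict 6), frames=[4,1]
Step 6: ref 1 → HIT, frames=[4,1]
Step 7: ref 4 → HIT, frames=[4,1]
Step 8: ref 5 → FAULT (evict 1), frames=[4,5]
Step 9: ref 6 → FAULT (evict 4), frames=[6,5]
Step 10: ref 5 → HIT, frames=[6,5]
Step 11: ref 5 → HIT, frames=[6,5]
Step 12: ref 6 → HIT, frames=[6,5]
Total faults: 6

Answer: 6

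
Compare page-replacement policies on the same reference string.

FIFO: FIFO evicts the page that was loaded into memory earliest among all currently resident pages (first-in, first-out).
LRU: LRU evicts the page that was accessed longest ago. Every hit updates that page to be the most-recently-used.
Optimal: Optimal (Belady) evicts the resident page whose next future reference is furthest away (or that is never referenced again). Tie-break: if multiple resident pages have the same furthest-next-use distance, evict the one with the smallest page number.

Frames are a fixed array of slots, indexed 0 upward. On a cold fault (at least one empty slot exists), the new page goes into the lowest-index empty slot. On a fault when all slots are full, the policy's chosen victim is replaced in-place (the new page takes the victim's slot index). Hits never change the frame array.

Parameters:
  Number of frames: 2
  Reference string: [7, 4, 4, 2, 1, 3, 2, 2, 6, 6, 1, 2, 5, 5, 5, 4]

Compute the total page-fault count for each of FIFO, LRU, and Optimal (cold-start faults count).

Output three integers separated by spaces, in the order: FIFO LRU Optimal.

Answer: 11 11 9

Derivation:
--- FIFO ---
  step 0: ref 7 -> FAULT, frames=[7,-] (faults so far: 1)
  step 1: ref 4 -> FAULT, frames=[7,4] (faults so far: 2)
  step 2: ref 4 -> HIT, frames=[7,4] (faults so far: 2)
  step 3: ref 2 -> FAULT, evict 7, frames=[2,4] (faults so far: 3)
  step 4: ref 1 -> FAULT, evict 4, frames=[2,1] (faults so far: 4)
  step 5: ref 3 -> FAULT, evict 2, frames=[3,1] (faults so far: 5)
  step 6: ref 2 -> FAULT, evict 1, frames=[3,2] (faults so far: 6)
  step 7: ref 2 -> HIT, frames=[3,2] (faults so far: 6)
  step 8: ref 6 -> FAULT, evict 3, frames=[6,2] (faults so far: 7)
  step 9: ref 6 -> HIT, frames=[6,2] (faults so far: 7)
  step 10: ref 1 -> FAULT, evict 2, frames=[6,1] (faults so far: 8)
  step 11: ref 2 -> FAULT, evict 6, frames=[2,1] (faults so far: 9)
  step 12: ref 5 -> FAULT, evict 1, frames=[2,5] (faults so far: 10)
  step 13: ref 5 -> HIT, frames=[2,5] (faults so far: 10)
  step 14: ref 5 -> HIT, frames=[2,5] (faults so far: 10)
  step 15: ref 4 -> FAULT, evict 2, frames=[4,5] (faults so far: 11)
  FIFO total faults: 11
--- LRU ---
  step 0: ref 7 -> FAULT, frames=[7,-] (faults so far: 1)
  step 1: ref 4 -> FAULT, frames=[7,4] (faults so far: 2)
  step 2: ref 4 -> HIT, frames=[7,4] (faults so far: 2)
  step 3: ref 2 -> FAULT, evict 7, frames=[2,4] (faults so far: 3)
  step 4: ref 1 -> FAULT, evict 4, frames=[2,1] (faults so far: 4)
  step 5: ref 3 -> FAULT, evict 2, frames=[3,1] (faults so far: 5)
  step 6: ref 2 -> FAULT, evict 1, frames=[3,2] (faults so far: 6)
  step 7: ref 2 -> HIT, frames=[3,2] (faults so far: 6)
  step 8: ref 6 -> FAULT, evict 3, frames=[6,2] (faults so far: 7)
  step 9: ref 6 -> HIT, frames=[6,2] (faults so far: 7)
  step 10: ref 1 -> FAULT, evict 2, frames=[6,1] (faults so far: 8)
  step 11: ref 2 -> FAULT, evict 6, frames=[2,1] (faults so far: 9)
  step 12: ref 5 -> FAULT, evict 1, frames=[2,5] (faults so far: 10)
  step 13: ref 5 -> HIT, frames=[2,5] (faults so far: 10)
  step 14: ref 5 -> HIT, frames=[2,5] (faults so far: 10)
  step 15: ref 4 -> FAULT, evict 2, frames=[4,5] (faults so far: 11)
  LRU total faults: 11
--- Optimal ---
  step 0: ref 7 -> FAULT, frames=[7,-] (faults so far: 1)
  step 1: ref 4 -> FAULT, frames=[7,4] (faults so far: 2)
  step 2: ref 4 -> HIT, frames=[7,4] (faults so far: 2)
  step 3: ref 2 -> FAULT, evict 7, frames=[2,4] (faults so far: 3)
  step 4: ref 1 -> FAULT, evict 4, frames=[2,1] (faults so far: 4)
  step 5: ref 3 -> FAULT, evict 1, frames=[2,3] (faults so far: 5)
  step 6: ref 2 -> HIT, frames=[2,3] (faults so far: 5)
  step 7: ref 2 -> HIT, frames=[2,3] (faults so far: 5)
  step 8: ref 6 -> FAULT, evict 3, frames=[2,6] (faults so far: 6)
  step 9: ref 6 -> HIT, frames=[2,6] (faults so far: 6)
  step 10: ref 1 -> FAULT, evict 6, frames=[2,1] (faults so far: 7)
  step 11: ref 2 -> HIT, frames=[2,1] (faults so far: 7)
  step 12: ref 5 -> FAULT, evict 1, frames=[2,5] (faults so far: 8)
  step 13: ref 5 -> HIT, frames=[2,5] (faults so far: 8)
  step 14: ref 5 -> HIT, frames=[2,5] (faults so far: 8)
  step 15: ref 4 -> FAULT, evict 2, frames=[4,5] (faults so far: 9)
  Optimal total faults: 9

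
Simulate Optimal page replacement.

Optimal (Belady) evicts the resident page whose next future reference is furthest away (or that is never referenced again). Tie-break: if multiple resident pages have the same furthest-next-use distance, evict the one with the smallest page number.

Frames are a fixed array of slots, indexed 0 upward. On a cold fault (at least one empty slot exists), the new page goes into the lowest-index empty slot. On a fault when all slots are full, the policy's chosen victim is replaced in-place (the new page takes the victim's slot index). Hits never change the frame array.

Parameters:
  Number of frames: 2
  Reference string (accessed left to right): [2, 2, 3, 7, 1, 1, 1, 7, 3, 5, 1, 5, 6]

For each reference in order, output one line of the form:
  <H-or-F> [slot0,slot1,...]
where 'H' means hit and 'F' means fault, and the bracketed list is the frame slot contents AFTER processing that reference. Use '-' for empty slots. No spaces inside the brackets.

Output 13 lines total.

F [2,-]
H [2,-]
F [2,3]
F [7,3]
F [7,1]
H [7,1]
H [7,1]
H [7,1]
F [3,1]
F [5,1]
H [5,1]
H [5,1]
F [5,6]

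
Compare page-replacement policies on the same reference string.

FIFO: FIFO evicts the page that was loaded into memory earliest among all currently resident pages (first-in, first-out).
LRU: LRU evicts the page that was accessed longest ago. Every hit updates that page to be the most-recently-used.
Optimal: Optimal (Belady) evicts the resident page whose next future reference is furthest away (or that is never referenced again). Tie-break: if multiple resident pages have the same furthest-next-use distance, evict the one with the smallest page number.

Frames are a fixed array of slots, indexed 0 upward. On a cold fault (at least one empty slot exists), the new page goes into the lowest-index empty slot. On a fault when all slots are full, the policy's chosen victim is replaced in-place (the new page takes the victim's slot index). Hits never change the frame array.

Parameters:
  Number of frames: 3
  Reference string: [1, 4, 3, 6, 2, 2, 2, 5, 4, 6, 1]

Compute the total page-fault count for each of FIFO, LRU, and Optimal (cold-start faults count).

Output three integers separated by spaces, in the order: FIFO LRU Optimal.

Answer: 9 9 7

Derivation:
--- FIFO ---
  step 0: ref 1 -> FAULT, frames=[1,-,-] (faults so far: 1)
  step 1: ref 4 -> FAULT, frames=[1,4,-] (faults so far: 2)
  step 2: ref 3 -> FAULT, frames=[1,4,3] (faults so far: 3)
  step 3: ref 6 -> FAULT, evict 1, frames=[6,4,3] (faults so far: 4)
  step 4: ref 2 -> FAULT, evict 4, frames=[6,2,3] (faults so far: 5)
  step 5: ref 2 -> HIT, frames=[6,2,3] (faults so far: 5)
  step 6: ref 2 -> HIT, frames=[6,2,3] (faults so far: 5)
  step 7: ref 5 -> FAULT, evict 3, frames=[6,2,5] (faults so far: 6)
  step 8: ref 4 -> FAULT, evict 6, frames=[4,2,5] (faults so far: 7)
  step 9: ref 6 -> FAULT, evict 2, frames=[4,6,5] (faults so far: 8)
  step 10: ref 1 -> FAULT, evict 5, frames=[4,6,1] (faults so far: 9)
  FIFO total faults: 9
--- LRU ---
  step 0: ref 1 -> FAULT, frames=[1,-,-] (faults so far: 1)
  step 1: ref 4 -> FAULT, frames=[1,4,-] (faults so far: 2)
  step 2: ref 3 -> FAULT, frames=[1,4,3] (faults so far: 3)
  step 3: ref 6 -> FAULT, evict 1, frames=[6,4,3] (faults so far: 4)
  step 4: ref 2 -> FAULT, evict 4, frames=[6,2,3] (faults so far: 5)
  step 5: ref 2 -> HIT, frames=[6,2,3] (faults so far: 5)
  step 6: ref 2 -> HIT, frames=[6,2,3] (faults so far: 5)
  step 7: ref 5 -> FAULT, evict 3, frames=[6,2,5] (faults so far: 6)
  step 8: ref 4 -> FAULT, evict 6, frames=[4,2,5] (faults so far: 7)
  step 9: ref 6 -> FAULT, evict 2, frames=[4,6,5] (faults so far: 8)
  step 10: ref 1 -> FAULT, evict 5, frames=[4,6,1] (faults so far: 9)
  LRU total faults: 9
--- Optimal ---
  step 0: ref 1 -> FAULT, frames=[1,-,-] (faults so far: 1)
  step 1: ref 4 -> FAULT, frames=[1,4,-] (faults so far: 2)
  step 2: ref 3 -> FAULT, frames=[1,4,3] (faults so far: 3)
  step 3: ref 6 -> FAULT, evict 3, frames=[1,4,6] (faults so far: 4)
  step 4: ref 2 -> FAULT, evict 1, frames=[2,4,6] (faults so far: 5)
  step 5: ref 2 -> HIT, frames=[2,4,6] (faults so far: 5)
  step 6: ref 2 -> HIT, frames=[2,4,6] (faults so far: 5)
  step 7: ref 5 -> FAULT, evict 2, frames=[5,4,6] (faults so far: 6)
  step 8: ref 4 -> HIT, frames=[5,4,6] (faults so far: 6)
  step 9: ref 6 -> HIT, frames=[5,4,6] (faults so far: 6)
  step 10: ref 1 -> FAULT, evict 4, frames=[5,1,6] (faults so far: 7)
  Optimal total faults: 7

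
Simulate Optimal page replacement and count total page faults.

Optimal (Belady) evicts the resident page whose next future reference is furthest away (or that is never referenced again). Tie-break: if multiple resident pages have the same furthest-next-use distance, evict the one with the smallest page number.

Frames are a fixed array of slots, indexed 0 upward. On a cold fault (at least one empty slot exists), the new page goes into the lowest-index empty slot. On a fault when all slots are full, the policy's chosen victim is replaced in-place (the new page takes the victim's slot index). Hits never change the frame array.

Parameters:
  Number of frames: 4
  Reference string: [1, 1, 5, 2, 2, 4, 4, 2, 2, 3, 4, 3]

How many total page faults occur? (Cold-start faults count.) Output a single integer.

Answer: 5

Derivation:
Step 0: ref 1 → FAULT, frames=[1,-,-,-]
Step 1: ref 1 → HIT, frames=[1,-,-,-]
Step 2: ref 5 → FAULT, frames=[1,5,-,-]
Step 3: ref 2 → FAULT, frames=[1,5,2,-]
Step 4: ref 2 → HIT, frames=[1,5,2,-]
Step 5: ref 4 → FAULT, frames=[1,5,2,4]
Step 6: ref 4 → HIT, frames=[1,5,2,4]
Step 7: ref 2 → HIT, frames=[1,5,2,4]
Step 8: ref 2 → HIT, frames=[1,5,2,4]
Step 9: ref 3 → FAULT (evict 1), frames=[3,5,2,4]
Step 10: ref 4 → HIT, frames=[3,5,2,4]
Step 11: ref 3 → HIT, frames=[3,5,2,4]
Total faults: 5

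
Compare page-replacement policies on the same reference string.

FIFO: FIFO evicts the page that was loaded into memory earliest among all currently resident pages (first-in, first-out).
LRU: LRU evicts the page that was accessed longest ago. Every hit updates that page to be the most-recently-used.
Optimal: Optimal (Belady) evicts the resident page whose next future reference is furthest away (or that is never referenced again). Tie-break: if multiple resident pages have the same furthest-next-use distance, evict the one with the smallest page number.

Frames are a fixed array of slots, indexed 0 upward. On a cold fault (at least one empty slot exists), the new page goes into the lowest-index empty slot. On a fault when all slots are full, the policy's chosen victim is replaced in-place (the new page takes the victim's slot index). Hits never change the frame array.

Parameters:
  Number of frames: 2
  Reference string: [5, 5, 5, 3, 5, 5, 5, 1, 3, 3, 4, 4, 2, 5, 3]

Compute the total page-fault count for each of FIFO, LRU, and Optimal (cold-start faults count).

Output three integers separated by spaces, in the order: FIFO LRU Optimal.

--- FIFO ---
  step 0: ref 5 -> FAULT, frames=[5,-] (faults so far: 1)
  step 1: ref 5 -> HIT, frames=[5,-] (faults so far: 1)
  step 2: ref 5 -> HIT, frames=[5,-] (faults so far: 1)
  step 3: ref 3 -> FAULT, frames=[5,3] (faults so far: 2)
  step 4: ref 5 -> HIT, frames=[5,3] (faults so far: 2)
  step 5: ref 5 -> HIT, frames=[5,3] (faults so far: 2)
  step 6: ref 5 -> HIT, frames=[5,3] (faults so far: 2)
  step 7: ref 1 -> FAULT, evict 5, frames=[1,3] (faults so far: 3)
  step 8: ref 3 -> HIT, frames=[1,3] (faults so far: 3)
  step 9: ref 3 -> HIT, frames=[1,3] (faults so far: 3)
  step 10: ref 4 -> FAULT, evict 3, frames=[1,4] (faults so far: 4)
  step 11: ref 4 -> HIT, frames=[1,4] (faults so far: 4)
  step 12: ref 2 -> FAULT, evict 1, frames=[2,4] (faults so far: 5)
  step 13: ref 5 -> FAULT, evict 4, frames=[2,5] (faults so far: 6)
  step 14: ref 3 -> FAULT, evict 2, frames=[3,5] (faults so far: 7)
  FIFO total faults: 7
--- LRU ---
  step 0: ref 5 -> FAULT, frames=[5,-] (faults so far: 1)
  step 1: ref 5 -> HIT, frames=[5,-] (faults so far: 1)
  step 2: ref 5 -> HIT, frames=[5,-] (faults so far: 1)
  step 3: ref 3 -> FAULT, frames=[5,3] (faults so far: 2)
  step 4: ref 5 -> HIT, frames=[5,3] (faults so far: 2)
  step 5: ref 5 -> HIT, frames=[5,3] (faults so far: 2)
  step 6: ref 5 -> HIT, frames=[5,3] (faults so far: 2)
  step 7: ref 1 -> FAULT, evict 3, frames=[5,1] (faults so far: 3)
  step 8: ref 3 -> FAULT, evict 5, frames=[3,1] (faults so far: 4)
  step 9: ref 3 -> HIT, frames=[3,1] (faults so far: 4)
  step 10: ref 4 -> FAULT, evict 1, frames=[3,4] (faults so far: 5)
  step 11: ref 4 -> HIT, frames=[3,4] (faults so far: 5)
  step 12: ref 2 -> FAULT, evict 3, frames=[2,4] (faults so far: 6)
  step 13: ref 5 -> FAULT, evict 4, frames=[2,5] (faults so far: 7)
  step 14: ref 3 -> FAULT, evict 2, frames=[3,5] (faults so far: 8)
  LRU total faults: 8
--- Optimal ---
  step 0: ref 5 -> FAULT, frames=[5,-] (faults so far: 1)
  step 1: ref 5 -> HIT, frames=[5,-] (faults so far: 1)
  step 2: ref 5 -> HIT, frames=[5,-] (faults so far: 1)
  step 3: ref 3 -> FAULT, frames=[5,3] (faults so far: 2)
  step 4: ref 5 -> HIT, frames=[5,3] (faults so far: 2)
  step 5: ref 5 -> HIT, frames=[5,3] (faults so far: 2)
  step 6: ref 5 -> HIT, frames=[5,3] (faults so far: 2)
  step 7: ref 1 -> FAULT, evict 5, frames=[1,3] (faults so far: 3)
  step 8: ref 3 -> HIT, frames=[1,3] (faults so far: 3)
  step 9: ref 3 -> HIT, frames=[1,3] (faults so far: 3)
  step 10: ref 4 -> FAULT, evict 1, frames=[4,3] (faults so far: 4)
  step 11: ref 4 -> HIT, frames=[4,3] (faults so far: 4)
  step 12: ref 2 -> FAULT, evict 4, frames=[2,3] (faults so far: 5)
  step 13: ref 5 -> FAULT, evict 2, frames=[5,3] (faults so far: 6)
  step 14: ref 3 -> HIT, frames=[5,3] (faults so far: 6)
  Optimal total faults: 6

Answer: 7 8 6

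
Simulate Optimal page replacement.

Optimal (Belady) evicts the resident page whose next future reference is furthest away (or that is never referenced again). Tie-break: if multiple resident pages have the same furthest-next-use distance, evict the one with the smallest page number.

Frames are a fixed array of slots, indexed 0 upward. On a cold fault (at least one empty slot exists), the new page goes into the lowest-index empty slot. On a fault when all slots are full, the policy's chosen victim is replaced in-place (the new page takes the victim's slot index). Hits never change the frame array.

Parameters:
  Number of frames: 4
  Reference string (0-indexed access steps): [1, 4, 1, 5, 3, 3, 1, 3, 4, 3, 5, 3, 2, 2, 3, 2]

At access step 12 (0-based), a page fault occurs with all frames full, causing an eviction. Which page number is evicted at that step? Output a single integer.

Step 0: ref 1 -> FAULT, frames=[1,-,-,-]
Step 1: ref 4 -> FAULT, frames=[1,4,-,-]
Step 2: ref 1 -> HIT, frames=[1,4,-,-]
Step 3: ref 5 -> FAULT, frames=[1,4,5,-]
Step 4: ref 3 -> FAULT, frames=[1,4,5,3]
Step 5: ref 3 -> HIT, frames=[1,4,5,3]
Step 6: ref 1 -> HIT, frames=[1,4,5,3]
Step 7: ref 3 -> HIT, frames=[1,4,5,3]
Step 8: ref 4 -> HIT, frames=[1,4,5,3]
Step 9: ref 3 -> HIT, frames=[1,4,5,3]
Step 10: ref 5 -> HIT, frames=[1,4,5,3]
Step 11: ref 3 -> HIT, frames=[1,4,5,3]
Step 12: ref 2 -> FAULT, evict 1, frames=[2,4,5,3]
At step 12: evicted page 1

Answer: 1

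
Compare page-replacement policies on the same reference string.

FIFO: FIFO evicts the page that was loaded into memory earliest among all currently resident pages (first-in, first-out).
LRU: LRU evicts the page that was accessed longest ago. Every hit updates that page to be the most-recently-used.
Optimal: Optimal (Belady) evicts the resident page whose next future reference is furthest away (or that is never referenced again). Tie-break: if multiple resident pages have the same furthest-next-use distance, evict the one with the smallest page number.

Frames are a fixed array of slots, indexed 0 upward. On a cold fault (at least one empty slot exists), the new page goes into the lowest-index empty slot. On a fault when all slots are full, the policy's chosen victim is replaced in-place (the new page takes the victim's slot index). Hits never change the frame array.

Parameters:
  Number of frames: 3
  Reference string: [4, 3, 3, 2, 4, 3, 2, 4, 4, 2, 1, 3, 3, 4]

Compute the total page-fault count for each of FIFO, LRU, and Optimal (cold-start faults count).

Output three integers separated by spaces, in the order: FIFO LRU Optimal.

--- FIFO ---
  step 0: ref 4 -> FAULT, frames=[4,-,-] (faults so far: 1)
  step 1: ref 3 -> FAULT, frames=[4,3,-] (faults so far: 2)
  step 2: ref 3 -> HIT, frames=[4,3,-] (faults so far: 2)
  step 3: ref 2 -> FAULT, frames=[4,3,2] (faults so far: 3)
  step 4: ref 4 -> HIT, frames=[4,3,2] (faults so far: 3)
  step 5: ref 3 -> HIT, frames=[4,3,2] (faults so far: 3)
  step 6: ref 2 -> HIT, frames=[4,3,2] (faults so far: 3)
  step 7: ref 4 -> HIT, frames=[4,3,2] (faults so far: 3)
  step 8: ref 4 -> HIT, frames=[4,3,2] (faults so far: 3)
  step 9: ref 2 -> HIT, frames=[4,3,2] (faults so far: 3)
  step 10: ref 1 -> FAULT, evict 4, frames=[1,3,2] (faults so far: 4)
  step 11: ref 3 -> HIT, frames=[1,3,2] (faults so far: 4)
  step 12: ref 3 -> HIT, frames=[1,3,2] (faults so far: 4)
  step 13: ref 4 -> FAULT, evict 3, frames=[1,4,2] (faults so far: 5)
  FIFO total faults: 5
--- LRU ---
  step 0: ref 4 -> FAULT, frames=[4,-,-] (faults so far: 1)
  step 1: ref 3 -> FAULT, frames=[4,3,-] (faults so far: 2)
  step 2: ref 3 -> HIT, frames=[4,3,-] (faults so far: 2)
  step 3: ref 2 -> FAULT, frames=[4,3,2] (faults so far: 3)
  step 4: ref 4 -> HIT, frames=[4,3,2] (faults so far: 3)
  step 5: ref 3 -> HIT, frames=[4,3,2] (faults so far: 3)
  step 6: ref 2 -> HIT, frames=[4,3,2] (faults so far: 3)
  step 7: ref 4 -> HIT, frames=[4,3,2] (faults so far: 3)
  step 8: ref 4 -> HIT, frames=[4,3,2] (faults so far: 3)
  step 9: ref 2 -> HIT, frames=[4,3,2] (faults so far: 3)
  step 10: ref 1 -> FAULT, evict 3, frames=[4,1,2] (faults so far: 4)
  step 11: ref 3 -> FAULT, evict 4, frames=[3,1,2] (faults so far: 5)
  step 12: ref 3 -> HIT, frames=[3,1,2] (faults so far: 5)
  step 13: ref 4 -> FAULT, evict 2, frames=[3,1,4] (faults so far: 6)
  LRU total faults: 6
--- Optimal ---
  step 0: ref 4 -> FAULT, frames=[4,-,-] (faults so far: 1)
  step 1: ref 3 -> FAULT, frames=[4,3,-] (faults so far: 2)
  step 2: ref 3 -> HIT, frames=[4,3,-] (faults so far: 2)
  step 3: ref 2 -> FAULT, frames=[4,3,2] (faults so far: 3)
  step 4: ref 4 -> HIT, frames=[4,3,2] (faults so far: 3)
  step 5: ref 3 -> HIT, frames=[4,3,2] (faults so far: 3)
  step 6: ref 2 -> HIT, frames=[4,3,2] (faults so far: 3)
  step 7: ref 4 -> HIT, frames=[4,3,2] (faults so far: 3)
  step 8: ref 4 -> HIT, frames=[4,3,2] (faults so far: 3)
  step 9: ref 2 -> HIT, frames=[4,3,2] (faults so far: 3)
  step 10: ref 1 -> FAULT, evict 2, frames=[4,3,1] (faults so far: 4)
  step 11: ref 3 -> HIT, frames=[4,3,1] (faults so far: 4)
  step 12: ref 3 -> HIT, frames=[4,3,1] (faults so far: 4)
  step 13: ref 4 -> HIT, frames=[4,3,1] (faults so far: 4)
  Optimal total faults: 4

Answer: 5 6 4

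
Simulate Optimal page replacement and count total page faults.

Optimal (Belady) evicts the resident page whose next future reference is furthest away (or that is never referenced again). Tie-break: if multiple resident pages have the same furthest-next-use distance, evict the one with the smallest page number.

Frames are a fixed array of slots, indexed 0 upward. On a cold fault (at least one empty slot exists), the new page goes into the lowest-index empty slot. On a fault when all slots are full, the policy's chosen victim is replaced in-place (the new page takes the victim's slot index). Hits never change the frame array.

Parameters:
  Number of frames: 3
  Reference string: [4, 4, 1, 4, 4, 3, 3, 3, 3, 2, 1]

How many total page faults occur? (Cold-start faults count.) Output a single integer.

Step 0: ref 4 → FAULT, frames=[4,-,-]
Step 1: ref 4 → HIT, frames=[4,-,-]
Step 2: ref 1 → FAULT, frames=[4,1,-]
Step 3: ref 4 → HIT, frames=[4,1,-]
Step 4: ref 4 → HIT, frames=[4,1,-]
Step 5: ref 3 → FAULT, frames=[4,1,3]
Step 6: ref 3 → HIT, frames=[4,1,3]
Step 7: ref 3 → HIT, frames=[4,1,3]
Step 8: ref 3 → HIT, frames=[4,1,3]
Step 9: ref 2 → FAULT (evict 3), frames=[4,1,2]
Step 10: ref 1 → HIT, frames=[4,1,2]
Total faults: 4

Answer: 4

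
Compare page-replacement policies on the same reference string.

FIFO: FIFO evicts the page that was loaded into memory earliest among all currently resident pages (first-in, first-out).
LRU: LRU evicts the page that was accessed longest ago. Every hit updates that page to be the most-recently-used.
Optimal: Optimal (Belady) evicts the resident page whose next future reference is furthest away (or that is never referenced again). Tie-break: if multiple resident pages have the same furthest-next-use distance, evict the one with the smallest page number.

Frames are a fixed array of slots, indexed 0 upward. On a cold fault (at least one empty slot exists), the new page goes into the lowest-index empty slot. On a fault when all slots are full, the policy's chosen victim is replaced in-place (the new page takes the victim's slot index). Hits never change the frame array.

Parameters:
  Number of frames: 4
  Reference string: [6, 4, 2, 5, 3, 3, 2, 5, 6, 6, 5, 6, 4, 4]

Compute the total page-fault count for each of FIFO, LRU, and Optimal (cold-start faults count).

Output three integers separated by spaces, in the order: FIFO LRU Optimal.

Answer: 7 7 6

Derivation:
--- FIFO ---
  step 0: ref 6 -> FAULT, frames=[6,-,-,-] (faults so far: 1)
  step 1: ref 4 -> FAULT, frames=[6,4,-,-] (faults so far: 2)
  step 2: ref 2 -> FAULT, frames=[6,4,2,-] (faults so far: 3)
  step 3: ref 5 -> FAULT, frames=[6,4,2,5] (faults so far: 4)
  step 4: ref 3 -> FAULT, evict 6, frames=[3,4,2,5] (faults so far: 5)
  step 5: ref 3 -> HIT, frames=[3,4,2,5] (faults so far: 5)
  step 6: ref 2 -> HIT, frames=[3,4,2,5] (faults so far: 5)
  step 7: ref 5 -> HIT, frames=[3,4,2,5] (faults so far: 5)
  step 8: ref 6 -> FAULT, evict 4, frames=[3,6,2,5] (faults so far: 6)
  step 9: ref 6 -> HIT, frames=[3,6,2,5] (faults so far: 6)
  step 10: ref 5 -> HIT, frames=[3,6,2,5] (faults so far: 6)
  step 11: ref 6 -> HIT, frames=[3,6,2,5] (faults so far: 6)
  step 12: ref 4 -> FAULT, evict 2, frames=[3,6,4,5] (faults so far: 7)
  step 13: ref 4 -> HIT, frames=[3,6,4,5] (faults so far: 7)
  FIFO total faults: 7
--- LRU ---
  step 0: ref 6 -> FAULT, frames=[6,-,-,-] (faults so far: 1)
  step 1: ref 4 -> FAULT, frames=[6,4,-,-] (faults so far: 2)
  step 2: ref 2 -> FAULT, frames=[6,4,2,-] (faults so far: 3)
  step 3: ref 5 -> FAULT, frames=[6,4,2,5] (faults so far: 4)
  step 4: ref 3 -> FAULT, evict 6, frames=[3,4,2,5] (faults so far: 5)
  step 5: ref 3 -> HIT, frames=[3,4,2,5] (faults so far: 5)
  step 6: ref 2 -> HIT, frames=[3,4,2,5] (faults so far: 5)
  step 7: ref 5 -> HIT, frames=[3,4,2,5] (faults so far: 5)
  step 8: ref 6 -> FAULT, evict 4, frames=[3,6,2,5] (faults so far: 6)
  step 9: ref 6 -> HIT, frames=[3,6,2,5] (faults so far: 6)
  step 10: ref 5 -> HIT, frames=[3,6,2,5] (faults so far: 6)
  step 11: ref 6 -> HIT, frames=[3,6,2,5] (faults so far: 6)
  step 12: ref 4 -> FAULT, evict 3, frames=[4,6,2,5] (faults so far: 7)
  step 13: ref 4 -> HIT, frames=[4,6,2,5] (faults so far: 7)
  LRU total faults: 7
--- Optimal ---
  step 0: ref 6 -> FAULT, frames=[6,-,-,-] (faults so far: 1)
  step 1: ref 4 -> FAULT, frames=[6,4,-,-] (faults so far: 2)
  step 2: ref 2 -> FAULT, frames=[6,4,2,-] (faults so far: 3)
  step 3: ref 5 -> FAULT, frames=[6,4,2,5] (faults so far: 4)
  step 4: ref 3 -> FAULT, evict 4, frames=[6,3,2,5] (faults so far: 5)
  step 5: ref 3 -> HIT, frames=[6,3,2,5] (faults so far: 5)
  step 6: ref 2 -> HIT, frames=[6,3,2,5] (faults so far: 5)
  step 7: ref 5 -> HIT, frames=[6,3,2,5] (faults so far: 5)
  step 8: ref 6 -> HIT, frames=[6,3,2,5] (faults so far: 5)
  step 9: ref 6 -> HIT, frames=[6,3,2,5] (faults so far: 5)
  step 10: ref 5 -> HIT, frames=[6,3,2,5] (faults so far: 5)
  step 11: ref 6 -> HIT, frames=[6,3,2,5] (faults so far: 5)
  step 12: ref 4 -> FAULT, evict 2, frames=[6,3,4,5] (faults so far: 6)
  step 13: ref 4 -> HIT, frames=[6,3,4,5] (faults so far: 6)
  Optimal total faults: 6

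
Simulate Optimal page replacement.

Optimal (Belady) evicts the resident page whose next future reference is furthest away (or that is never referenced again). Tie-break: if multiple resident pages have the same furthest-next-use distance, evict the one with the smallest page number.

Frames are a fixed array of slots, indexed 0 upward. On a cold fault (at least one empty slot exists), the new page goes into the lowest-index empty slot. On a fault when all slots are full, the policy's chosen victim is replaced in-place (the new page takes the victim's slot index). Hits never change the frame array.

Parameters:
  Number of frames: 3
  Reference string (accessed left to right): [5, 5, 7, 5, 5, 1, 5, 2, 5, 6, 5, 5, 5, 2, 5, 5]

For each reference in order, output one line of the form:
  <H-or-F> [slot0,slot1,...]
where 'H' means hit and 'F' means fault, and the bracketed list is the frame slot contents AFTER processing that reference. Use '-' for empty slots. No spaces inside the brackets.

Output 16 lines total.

F [5,-,-]
H [5,-,-]
F [5,7,-]
H [5,7,-]
H [5,7,-]
F [5,7,1]
H [5,7,1]
F [5,7,2]
H [5,7,2]
F [5,6,2]
H [5,6,2]
H [5,6,2]
H [5,6,2]
H [5,6,2]
H [5,6,2]
H [5,6,2]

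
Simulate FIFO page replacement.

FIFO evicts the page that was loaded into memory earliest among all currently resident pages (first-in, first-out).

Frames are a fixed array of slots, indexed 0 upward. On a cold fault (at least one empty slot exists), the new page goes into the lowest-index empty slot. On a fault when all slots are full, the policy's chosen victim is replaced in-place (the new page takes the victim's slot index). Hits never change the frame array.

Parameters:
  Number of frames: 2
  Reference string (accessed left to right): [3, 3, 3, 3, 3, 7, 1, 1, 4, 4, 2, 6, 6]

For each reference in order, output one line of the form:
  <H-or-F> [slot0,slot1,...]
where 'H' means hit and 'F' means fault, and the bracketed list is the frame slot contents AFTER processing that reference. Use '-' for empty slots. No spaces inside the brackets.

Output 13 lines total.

F [3,-]
H [3,-]
H [3,-]
H [3,-]
H [3,-]
F [3,7]
F [1,7]
H [1,7]
F [1,4]
H [1,4]
F [2,4]
F [2,6]
H [2,6]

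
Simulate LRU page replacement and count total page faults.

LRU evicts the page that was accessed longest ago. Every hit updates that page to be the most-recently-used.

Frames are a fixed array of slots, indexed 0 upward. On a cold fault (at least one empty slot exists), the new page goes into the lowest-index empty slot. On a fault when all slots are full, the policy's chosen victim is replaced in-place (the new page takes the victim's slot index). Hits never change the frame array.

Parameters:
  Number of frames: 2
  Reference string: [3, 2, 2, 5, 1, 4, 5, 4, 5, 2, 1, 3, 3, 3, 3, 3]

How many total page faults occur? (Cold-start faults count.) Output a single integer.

Step 0: ref 3 → FAULT, frames=[3,-]
Step 1: ref 2 → FAULT, frames=[3,2]
Step 2: ref 2 → HIT, frames=[3,2]
Step 3: ref 5 → FAULT (evict 3), frames=[5,2]
Step 4: ref 1 → FAULT (evict 2), frames=[5,1]
Step 5: ref 4 → FAULT (evict 5), frames=[4,1]
Step 6: ref 5 → FAULT (evict 1), frames=[4,5]
Step 7: ref 4 → HIT, frames=[4,5]
Step 8: ref 5 → HIT, frames=[4,5]
Step 9: ref 2 → FAULT (evict 4), frames=[2,5]
Step 10: ref 1 → FAULT (evict 5), frames=[2,1]
Step 11: ref 3 → FAULT (evict 2), frames=[3,1]
Step 12: ref 3 → HIT, frames=[3,1]
Step 13: ref 3 → HIT, frames=[3,1]
Step 14: ref 3 → HIT, frames=[3,1]
Step 15: ref 3 → HIT, frames=[3,1]
Total faults: 9

Answer: 9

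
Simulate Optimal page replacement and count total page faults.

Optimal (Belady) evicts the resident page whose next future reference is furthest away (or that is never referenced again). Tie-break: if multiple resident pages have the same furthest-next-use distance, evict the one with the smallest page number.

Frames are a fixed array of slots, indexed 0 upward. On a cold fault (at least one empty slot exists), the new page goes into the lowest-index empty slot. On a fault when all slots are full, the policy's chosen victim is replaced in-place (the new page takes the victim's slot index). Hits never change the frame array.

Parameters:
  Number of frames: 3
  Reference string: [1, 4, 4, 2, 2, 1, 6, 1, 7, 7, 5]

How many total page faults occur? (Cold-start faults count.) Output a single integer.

Step 0: ref 1 → FAULT, frames=[1,-,-]
Step 1: ref 4 → FAULT, frames=[1,4,-]
Step 2: ref 4 → HIT, frames=[1,4,-]
Step 3: ref 2 → FAULT, frames=[1,4,2]
Step 4: ref 2 → HIT, frames=[1,4,2]
Step 5: ref 1 → HIT, frames=[1,4,2]
Step 6: ref 6 → FAULT (evict 2), frames=[1,4,6]
Step 7: ref 1 → HIT, frames=[1,4,6]
Step 8: ref 7 → FAULT (evict 1), frames=[7,4,6]
Step 9: ref 7 → HIT, frames=[7,4,6]
Step 10: ref 5 → FAULT (evict 4), frames=[7,5,6]
Total faults: 6

Answer: 6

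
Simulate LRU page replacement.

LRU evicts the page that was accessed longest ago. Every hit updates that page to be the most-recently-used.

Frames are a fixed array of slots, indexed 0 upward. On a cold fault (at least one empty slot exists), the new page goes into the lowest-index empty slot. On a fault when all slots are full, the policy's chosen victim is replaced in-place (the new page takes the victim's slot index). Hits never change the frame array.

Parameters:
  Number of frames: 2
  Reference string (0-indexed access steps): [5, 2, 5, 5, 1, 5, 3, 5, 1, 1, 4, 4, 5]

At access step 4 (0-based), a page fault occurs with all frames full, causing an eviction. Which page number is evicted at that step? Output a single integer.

Step 0: ref 5 -> FAULT, frames=[5,-]
Step 1: ref 2 -> FAULT, frames=[5,2]
Step 2: ref 5 -> HIT, frames=[5,2]
Step 3: ref 5 -> HIT, frames=[5,2]
Step 4: ref 1 -> FAULT, evict 2, frames=[5,1]
At step 4: evicted page 2

Answer: 2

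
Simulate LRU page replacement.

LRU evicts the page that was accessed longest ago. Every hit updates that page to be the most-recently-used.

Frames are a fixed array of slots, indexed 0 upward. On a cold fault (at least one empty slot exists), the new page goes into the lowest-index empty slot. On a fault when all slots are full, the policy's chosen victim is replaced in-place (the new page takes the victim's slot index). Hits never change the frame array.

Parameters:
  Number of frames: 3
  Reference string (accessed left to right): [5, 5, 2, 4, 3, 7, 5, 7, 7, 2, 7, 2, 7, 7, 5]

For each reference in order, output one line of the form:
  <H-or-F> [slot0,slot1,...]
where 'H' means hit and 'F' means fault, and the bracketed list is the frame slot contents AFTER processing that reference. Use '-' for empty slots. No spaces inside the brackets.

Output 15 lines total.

F [5,-,-]
H [5,-,-]
F [5,2,-]
F [5,2,4]
F [3,2,4]
F [3,7,4]
F [3,7,5]
H [3,7,5]
H [3,7,5]
F [2,7,5]
H [2,7,5]
H [2,7,5]
H [2,7,5]
H [2,7,5]
H [2,7,5]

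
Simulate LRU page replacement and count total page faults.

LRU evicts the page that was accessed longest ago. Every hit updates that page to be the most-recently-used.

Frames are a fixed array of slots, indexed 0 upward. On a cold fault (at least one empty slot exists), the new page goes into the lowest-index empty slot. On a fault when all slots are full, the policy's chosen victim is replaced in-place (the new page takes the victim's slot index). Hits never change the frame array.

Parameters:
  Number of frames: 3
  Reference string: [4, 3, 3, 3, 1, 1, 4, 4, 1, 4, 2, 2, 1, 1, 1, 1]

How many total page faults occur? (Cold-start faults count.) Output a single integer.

Step 0: ref 4 → FAULT, frames=[4,-,-]
Step 1: ref 3 → FAULT, frames=[4,3,-]
Step 2: ref 3 → HIT, frames=[4,3,-]
Step 3: ref 3 → HIT, frames=[4,3,-]
Step 4: ref 1 → FAULT, frames=[4,3,1]
Step 5: ref 1 → HIT, frames=[4,3,1]
Step 6: ref 4 → HIT, frames=[4,3,1]
Step 7: ref 4 → HIT, frames=[4,3,1]
Step 8: ref 1 → HIT, frames=[4,3,1]
Step 9: ref 4 → HIT, frames=[4,3,1]
Step 10: ref 2 → FAULT (evict 3), frames=[4,2,1]
Step 11: ref 2 → HIT, frames=[4,2,1]
Step 12: ref 1 → HIT, frames=[4,2,1]
Step 13: ref 1 → HIT, frames=[4,2,1]
Step 14: ref 1 → HIT, frames=[4,2,1]
Step 15: ref 1 → HIT, frames=[4,2,1]
Total faults: 4

Answer: 4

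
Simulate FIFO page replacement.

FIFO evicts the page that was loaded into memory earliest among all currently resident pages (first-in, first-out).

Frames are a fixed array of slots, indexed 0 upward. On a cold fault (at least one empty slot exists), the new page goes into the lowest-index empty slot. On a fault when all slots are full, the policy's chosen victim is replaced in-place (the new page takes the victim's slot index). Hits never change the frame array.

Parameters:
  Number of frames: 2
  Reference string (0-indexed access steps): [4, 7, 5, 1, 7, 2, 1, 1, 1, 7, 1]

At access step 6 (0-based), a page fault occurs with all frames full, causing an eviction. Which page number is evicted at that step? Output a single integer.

Step 0: ref 4 -> FAULT, frames=[4,-]
Step 1: ref 7 -> FAULT, frames=[4,7]
Step 2: ref 5 -> FAULT, evict 4, frames=[5,7]
Step 3: ref 1 -> FAULT, evict 7, frames=[5,1]
Step 4: ref 7 -> FAULT, evict 5, frames=[7,1]
Step 5: ref 2 -> FAULT, evict 1, frames=[7,2]
Step 6: ref 1 -> FAULT, evict 7, frames=[1,2]
At step 6: evicted page 7

Answer: 7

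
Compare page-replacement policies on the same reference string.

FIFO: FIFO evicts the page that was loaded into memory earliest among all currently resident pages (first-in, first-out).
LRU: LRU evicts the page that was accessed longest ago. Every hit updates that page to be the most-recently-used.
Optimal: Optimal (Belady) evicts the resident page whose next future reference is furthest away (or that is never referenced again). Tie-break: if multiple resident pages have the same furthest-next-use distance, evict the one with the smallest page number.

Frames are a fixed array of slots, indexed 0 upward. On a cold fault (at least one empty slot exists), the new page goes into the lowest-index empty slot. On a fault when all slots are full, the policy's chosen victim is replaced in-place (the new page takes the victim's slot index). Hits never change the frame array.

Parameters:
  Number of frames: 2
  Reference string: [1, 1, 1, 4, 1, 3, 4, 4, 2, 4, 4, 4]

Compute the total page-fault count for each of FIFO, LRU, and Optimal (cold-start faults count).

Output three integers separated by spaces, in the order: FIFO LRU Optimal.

Answer: 5 5 4

Derivation:
--- FIFO ---
  step 0: ref 1 -> FAULT, frames=[1,-] (faults so far: 1)
  step 1: ref 1 -> HIT, frames=[1,-] (faults so far: 1)
  step 2: ref 1 -> HIT, frames=[1,-] (faults so far: 1)
  step 3: ref 4 -> FAULT, frames=[1,4] (faults so far: 2)
  step 4: ref 1 -> HIT, frames=[1,4] (faults so far: 2)
  step 5: ref 3 -> FAULT, evict 1, frames=[3,4] (faults so far: 3)
  step 6: ref 4 -> HIT, frames=[3,4] (faults so far: 3)
  step 7: ref 4 -> HIT, frames=[3,4] (faults so far: 3)
  step 8: ref 2 -> FAULT, evict 4, frames=[3,2] (faults so far: 4)
  step 9: ref 4 -> FAULT, evict 3, frames=[4,2] (faults so far: 5)
  step 10: ref 4 -> HIT, frames=[4,2] (faults so far: 5)
  step 11: ref 4 -> HIT, frames=[4,2] (faults so far: 5)
  FIFO total faults: 5
--- LRU ---
  step 0: ref 1 -> FAULT, frames=[1,-] (faults so far: 1)
  step 1: ref 1 -> HIT, frames=[1,-] (faults so far: 1)
  step 2: ref 1 -> HIT, frames=[1,-] (faults so far: 1)
  step 3: ref 4 -> FAULT, frames=[1,4] (faults so far: 2)
  step 4: ref 1 -> HIT, frames=[1,4] (faults so far: 2)
  step 5: ref 3 -> FAULT, evict 4, frames=[1,3] (faults so far: 3)
  step 6: ref 4 -> FAULT, evict 1, frames=[4,3] (faults so far: 4)
  step 7: ref 4 -> HIT, frames=[4,3] (faults so far: 4)
  step 8: ref 2 -> FAULT, evict 3, frames=[4,2] (faults so far: 5)
  step 9: ref 4 -> HIT, frames=[4,2] (faults so far: 5)
  step 10: ref 4 -> HIT, frames=[4,2] (faults so far: 5)
  step 11: ref 4 -> HIT, frames=[4,2] (faults so far: 5)
  LRU total faults: 5
--- Optimal ---
  step 0: ref 1 -> FAULT, frames=[1,-] (faults so far: 1)
  step 1: ref 1 -> HIT, frames=[1,-] (faults so far: 1)
  step 2: ref 1 -> HIT, frames=[1,-] (faults so far: 1)
  step 3: ref 4 -> FAULT, frames=[1,4] (faults so far: 2)
  step 4: ref 1 -> HIT, frames=[1,4] (faults so far: 2)
  step 5: ref 3 -> FAULT, evict 1, frames=[3,4] (faults so far: 3)
  step 6: ref 4 -> HIT, frames=[3,4] (faults so far: 3)
  step 7: ref 4 -> HIT, frames=[3,4] (faults so far: 3)
  step 8: ref 2 -> FAULT, evict 3, frames=[2,4] (faults so far: 4)
  step 9: ref 4 -> HIT, frames=[2,4] (faults so far: 4)
  step 10: ref 4 -> HIT, frames=[2,4] (faults so far: 4)
  step 11: ref 4 -> HIT, frames=[2,4] (faults so far: 4)
  Optimal total faults: 4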